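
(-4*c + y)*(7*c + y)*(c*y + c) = -28*c^3*y - 28*c^3 + 3*c^2*y^2 + 3*c^2*y + c*y^3 + c*y^2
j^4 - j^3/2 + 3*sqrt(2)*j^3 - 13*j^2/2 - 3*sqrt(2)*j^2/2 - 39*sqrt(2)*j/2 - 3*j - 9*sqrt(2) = (j - 3)*(j + 1/2)*(j + 2)*(j + 3*sqrt(2))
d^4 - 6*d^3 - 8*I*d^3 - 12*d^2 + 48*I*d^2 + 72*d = d*(d - 6)*(d - 6*I)*(d - 2*I)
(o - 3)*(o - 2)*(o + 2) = o^3 - 3*o^2 - 4*o + 12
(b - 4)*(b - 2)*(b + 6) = b^3 - 28*b + 48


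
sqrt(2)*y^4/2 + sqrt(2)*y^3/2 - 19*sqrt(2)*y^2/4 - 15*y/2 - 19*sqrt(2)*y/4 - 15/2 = (y + 1)*(y - 5*sqrt(2)/2)*(y + 3*sqrt(2)/2)*(sqrt(2)*y/2 + 1)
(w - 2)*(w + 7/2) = w^2 + 3*w/2 - 7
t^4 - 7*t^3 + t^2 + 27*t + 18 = (t - 6)*(t - 3)*(t + 1)^2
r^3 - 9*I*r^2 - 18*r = r*(r - 6*I)*(r - 3*I)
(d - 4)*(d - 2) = d^2 - 6*d + 8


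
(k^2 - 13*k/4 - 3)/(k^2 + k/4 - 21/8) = 2*(4*k^2 - 13*k - 12)/(8*k^2 + 2*k - 21)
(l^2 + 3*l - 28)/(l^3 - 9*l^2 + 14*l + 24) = (l + 7)/(l^2 - 5*l - 6)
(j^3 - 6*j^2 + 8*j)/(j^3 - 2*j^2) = (j - 4)/j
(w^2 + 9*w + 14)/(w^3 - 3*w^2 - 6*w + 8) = (w + 7)/(w^2 - 5*w + 4)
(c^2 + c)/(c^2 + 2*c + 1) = c/(c + 1)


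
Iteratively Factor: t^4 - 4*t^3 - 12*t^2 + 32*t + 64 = (t + 2)*(t^3 - 6*t^2 + 32) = (t + 2)^2*(t^2 - 8*t + 16) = (t - 4)*(t + 2)^2*(t - 4)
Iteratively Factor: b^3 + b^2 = (b)*(b^2 + b) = b^2*(b + 1)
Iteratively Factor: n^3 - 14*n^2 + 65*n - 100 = (n - 4)*(n^2 - 10*n + 25) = (n - 5)*(n - 4)*(n - 5)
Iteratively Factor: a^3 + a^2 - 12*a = (a)*(a^2 + a - 12) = a*(a - 3)*(a + 4)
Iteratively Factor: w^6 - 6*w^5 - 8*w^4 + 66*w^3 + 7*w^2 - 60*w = (w - 5)*(w^5 - w^4 - 13*w^3 + w^2 + 12*w) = w*(w - 5)*(w^4 - w^3 - 13*w^2 + w + 12) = w*(w - 5)*(w - 1)*(w^3 - 13*w - 12) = w*(w - 5)*(w - 1)*(w + 1)*(w^2 - w - 12) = w*(w - 5)*(w - 1)*(w + 1)*(w + 3)*(w - 4)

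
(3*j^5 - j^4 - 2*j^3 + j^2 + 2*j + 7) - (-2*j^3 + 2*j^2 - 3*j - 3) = 3*j^5 - j^4 - j^2 + 5*j + 10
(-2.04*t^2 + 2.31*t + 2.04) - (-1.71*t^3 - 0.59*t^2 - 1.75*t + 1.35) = 1.71*t^3 - 1.45*t^2 + 4.06*t + 0.69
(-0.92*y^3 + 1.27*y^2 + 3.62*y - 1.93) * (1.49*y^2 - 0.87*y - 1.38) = -1.3708*y^5 + 2.6927*y^4 + 5.5585*y^3 - 7.7777*y^2 - 3.3165*y + 2.6634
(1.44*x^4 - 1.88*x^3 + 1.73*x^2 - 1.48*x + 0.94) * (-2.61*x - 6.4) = -3.7584*x^5 - 4.3092*x^4 + 7.5167*x^3 - 7.2092*x^2 + 7.0186*x - 6.016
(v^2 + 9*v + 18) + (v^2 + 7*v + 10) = 2*v^2 + 16*v + 28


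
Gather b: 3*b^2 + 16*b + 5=3*b^2 + 16*b + 5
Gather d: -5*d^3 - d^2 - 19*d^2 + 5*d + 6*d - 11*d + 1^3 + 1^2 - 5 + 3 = -5*d^3 - 20*d^2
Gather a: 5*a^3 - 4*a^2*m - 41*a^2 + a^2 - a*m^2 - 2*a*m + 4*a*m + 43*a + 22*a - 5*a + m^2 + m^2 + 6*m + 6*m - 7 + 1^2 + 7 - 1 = 5*a^3 + a^2*(-4*m - 40) + a*(-m^2 + 2*m + 60) + 2*m^2 + 12*m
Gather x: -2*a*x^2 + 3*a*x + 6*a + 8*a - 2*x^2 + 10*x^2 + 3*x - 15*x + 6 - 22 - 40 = 14*a + x^2*(8 - 2*a) + x*(3*a - 12) - 56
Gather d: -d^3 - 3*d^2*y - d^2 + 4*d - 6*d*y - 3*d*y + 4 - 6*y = -d^3 + d^2*(-3*y - 1) + d*(4 - 9*y) - 6*y + 4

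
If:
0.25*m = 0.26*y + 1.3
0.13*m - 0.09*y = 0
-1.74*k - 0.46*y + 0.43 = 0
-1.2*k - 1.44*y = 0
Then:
No Solution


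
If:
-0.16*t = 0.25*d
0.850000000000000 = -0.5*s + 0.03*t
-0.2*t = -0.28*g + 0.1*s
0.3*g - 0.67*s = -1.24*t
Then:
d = 0.43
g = -1.10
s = -1.74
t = -0.67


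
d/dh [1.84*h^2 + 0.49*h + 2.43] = 3.68*h + 0.49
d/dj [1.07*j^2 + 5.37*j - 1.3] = 2.14*j + 5.37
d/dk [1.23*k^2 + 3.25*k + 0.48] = 2.46*k + 3.25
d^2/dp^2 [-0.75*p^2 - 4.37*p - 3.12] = -1.50000000000000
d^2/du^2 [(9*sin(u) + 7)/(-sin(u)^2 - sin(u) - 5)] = (9*sin(u)^5 + 19*sin(u)^4 - 267*sin(u)^3 - 220*sin(u)^2 + 418*sin(u) + 146)/(sin(u)^2 + sin(u) + 5)^3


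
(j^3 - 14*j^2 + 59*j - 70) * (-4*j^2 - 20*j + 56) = -4*j^5 + 36*j^4 + 100*j^3 - 1684*j^2 + 4704*j - 3920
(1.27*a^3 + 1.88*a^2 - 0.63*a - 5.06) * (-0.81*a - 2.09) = -1.0287*a^4 - 4.1771*a^3 - 3.4189*a^2 + 5.4153*a + 10.5754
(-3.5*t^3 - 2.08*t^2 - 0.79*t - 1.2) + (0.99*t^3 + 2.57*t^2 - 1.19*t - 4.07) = -2.51*t^3 + 0.49*t^2 - 1.98*t - 5.27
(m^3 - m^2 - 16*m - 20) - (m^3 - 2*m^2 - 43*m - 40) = m^2 + 27*m + 20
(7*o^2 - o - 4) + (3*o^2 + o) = 10*o^2 - 4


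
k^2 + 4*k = k*(k + 4)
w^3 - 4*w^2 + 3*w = w*(w - 3)*(w - 1)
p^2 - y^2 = (p - y)*(p + y)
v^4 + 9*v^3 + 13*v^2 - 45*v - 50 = (v - 2)*(v + 1)*(v + 5)^2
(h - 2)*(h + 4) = h^2 + 2*h - 8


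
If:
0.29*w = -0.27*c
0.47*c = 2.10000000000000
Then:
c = 4.47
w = -4.16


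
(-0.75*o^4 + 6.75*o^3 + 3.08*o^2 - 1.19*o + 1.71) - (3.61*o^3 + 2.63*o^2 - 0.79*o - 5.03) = -0.75*o^4 + 3.14*o^3 + 0.45*o^2 - 0.4*o + 6.74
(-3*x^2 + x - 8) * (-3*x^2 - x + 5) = 9*x^4 + 8*x^2 + 13*x - 40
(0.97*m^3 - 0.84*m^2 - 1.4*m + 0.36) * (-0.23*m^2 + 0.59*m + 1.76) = -0.2231*m^5 + 0.7655*m^4 + 1.5336*m^3 - 2.3872*m^2 - 2.2516*m + 0.6336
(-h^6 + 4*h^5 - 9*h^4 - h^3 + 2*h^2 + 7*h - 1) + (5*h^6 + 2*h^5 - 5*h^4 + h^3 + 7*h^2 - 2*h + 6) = 4*h^6 + 6*h^5 - 14*h^4 + 9*h^2 + 5*h + 5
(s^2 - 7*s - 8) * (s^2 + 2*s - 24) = s^4 - 5*s^3 - 46*s^2 + 152*s + 192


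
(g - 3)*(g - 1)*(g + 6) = g^3 + 2*g^2 - 21*g + 18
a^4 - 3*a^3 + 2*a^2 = a^2*(a - 2)*(a - 1)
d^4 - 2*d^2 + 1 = (d - 1)^2*(d + 1)^2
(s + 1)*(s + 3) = s^2 + 4*s + 3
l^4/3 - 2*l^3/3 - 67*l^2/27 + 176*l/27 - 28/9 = (l/3 + 1)*(l - 7/3)*(l - 2)*(l - 2/3)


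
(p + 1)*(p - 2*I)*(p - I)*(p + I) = p^4 + p^3 - 2*I*p^3 + p^2 - 2*I*p^2 + p - 2*I*p - 2*I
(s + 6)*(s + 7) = s^2 + 13*s + 42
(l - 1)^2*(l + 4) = l^3 + 2*l^2 - 7*l + 4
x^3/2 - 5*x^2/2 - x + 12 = (x/2 + 1)*(x - 4)*(x - 3)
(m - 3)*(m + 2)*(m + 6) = m^3 + 5*m^2 - 12*m - 36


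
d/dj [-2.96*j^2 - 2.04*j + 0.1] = -5.92*j - 2.04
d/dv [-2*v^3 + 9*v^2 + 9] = 6*v*(3 - v)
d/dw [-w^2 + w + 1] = 1 - 2*w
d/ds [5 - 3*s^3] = -9*s^2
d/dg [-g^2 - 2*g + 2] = -2*g - 2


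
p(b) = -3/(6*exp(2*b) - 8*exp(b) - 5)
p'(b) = -3*(-12*exp(2*b) + 8*exp(b))/(6*exp(2*b) - 8*exp(b) - 5)^2 = (36*exp(b) - 24)*exp(b)/(-6*exp(2*b) + 8*exp(b) + 5)^2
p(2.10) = -0.01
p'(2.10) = 0.02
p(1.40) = -0.05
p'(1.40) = 0.13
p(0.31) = 0.63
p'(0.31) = 1.51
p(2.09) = -0.01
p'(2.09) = 0.02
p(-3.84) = 0.58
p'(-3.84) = -0.02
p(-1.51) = 0.46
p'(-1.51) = -0.08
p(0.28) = 0.59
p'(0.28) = 1.21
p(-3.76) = 0.58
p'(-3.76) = -0.02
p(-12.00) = 0.60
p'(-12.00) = 0.00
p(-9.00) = 0.60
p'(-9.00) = 0.00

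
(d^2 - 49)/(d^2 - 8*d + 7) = (d + 7)/(d - 1)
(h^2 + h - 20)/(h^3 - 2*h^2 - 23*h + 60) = 1/(h - 3)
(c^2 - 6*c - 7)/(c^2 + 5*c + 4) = (c - 7)/(c + 4)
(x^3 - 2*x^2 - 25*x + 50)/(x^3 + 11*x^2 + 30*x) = (x^2 - 7*x + 10)/(x*(x + 6))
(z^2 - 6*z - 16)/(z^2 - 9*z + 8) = (z + 2)/(z - 1)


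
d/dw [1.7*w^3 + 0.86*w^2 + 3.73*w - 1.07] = 5.1*w^2 + 1.72*w + 3.73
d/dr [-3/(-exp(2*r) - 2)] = -6*exp(2*r)/(exp(2*r) + 2)^2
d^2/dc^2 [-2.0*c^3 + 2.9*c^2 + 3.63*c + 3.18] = 5.8 - 12.0*c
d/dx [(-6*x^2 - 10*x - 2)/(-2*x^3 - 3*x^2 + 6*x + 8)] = 2*(-6*x^4 - 20*x^3 - 39*x^2 - 54*x - 34)/(4*x^6 + 12*x^5 - 15*x^4 - 68*x^3 - 12*x^2 + 96*x + 64)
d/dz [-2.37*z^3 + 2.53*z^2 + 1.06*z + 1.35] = -7.11*z^2 + 5.06*z + 1.06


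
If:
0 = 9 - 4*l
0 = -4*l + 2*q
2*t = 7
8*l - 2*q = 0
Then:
No Solution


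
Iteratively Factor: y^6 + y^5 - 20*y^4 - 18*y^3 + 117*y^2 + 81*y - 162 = (y - 1)*(y^5 + 2*y^4 - 18*y^3 - 36*y^2 + 81*y + 162) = (y - 3)*(y - 1)*(y^4 + 5*y^3 - 3*y^2 - 45*y - 54) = (y - 3)*(y - 1)*(y + 3)*(y^3 + 2*y^2 - 9*y - 18) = (y - 3)^2*(y - 1)*(y + 3)*(y^2 + 5*y + 6) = (y - 3)^2*(y - 1)*(y + 2)*(y + 3)*(y + 3)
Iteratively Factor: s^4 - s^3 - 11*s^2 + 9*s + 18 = (s + 3)*(s^3 - 4*s^2 + s + 6) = (s - 2)*(s + 3)*(s^2 - 2*s - 3) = (s - 2)*(s + 1)*(s + 3)*(s - 3)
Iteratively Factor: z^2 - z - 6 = (z + 2)*(z - 3)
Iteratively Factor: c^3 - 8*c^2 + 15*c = (c - 5)*(c^2 - 3*c) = c*(c - 5)*(c - 3)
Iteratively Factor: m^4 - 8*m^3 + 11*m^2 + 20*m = (m - 4)*(m^3 - 4*m^2 - 5*m) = (m - 5)*(m - 4)*(m^2 + m) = m*(m - 5)*(m - 4)*(m + 1)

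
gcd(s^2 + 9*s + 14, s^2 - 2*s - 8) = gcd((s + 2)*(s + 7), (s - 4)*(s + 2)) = s + 2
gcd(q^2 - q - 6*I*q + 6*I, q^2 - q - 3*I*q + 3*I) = q - 1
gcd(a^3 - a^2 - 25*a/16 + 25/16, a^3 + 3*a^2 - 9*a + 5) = a - 1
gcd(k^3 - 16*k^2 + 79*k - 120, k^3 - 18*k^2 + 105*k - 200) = k^2 - 13*k + 40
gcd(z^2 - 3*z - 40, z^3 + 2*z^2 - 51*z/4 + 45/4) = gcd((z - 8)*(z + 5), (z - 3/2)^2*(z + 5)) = z + 5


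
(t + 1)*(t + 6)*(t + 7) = t^3 + 14*t^2 + 55*t + 42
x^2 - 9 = (x - 3)*(x + 3)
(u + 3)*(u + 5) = u^2 + 8*u + 15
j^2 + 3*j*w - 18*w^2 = (j - 3*w)*(j + 6*w)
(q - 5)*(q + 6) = q^2 + q - 30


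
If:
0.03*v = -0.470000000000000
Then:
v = -15.67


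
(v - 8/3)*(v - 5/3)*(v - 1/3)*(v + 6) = v^4 + 4*v^3/3 - 199*v^2/9 + 914*v/27 - 80/9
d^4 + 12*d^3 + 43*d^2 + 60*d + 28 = (d + 1)*(d + 2)^2*(d + 7)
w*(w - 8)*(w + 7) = w^3 - w^2 - 56*w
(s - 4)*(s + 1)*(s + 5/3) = s^3 - 4*s^2/3 - 9*s - 20/3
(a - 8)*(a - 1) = a^2 - 9*a + 8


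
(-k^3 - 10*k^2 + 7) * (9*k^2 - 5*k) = -9*k^5 - 85*k^4 + 50*k^3 + 63*k^2 - 35*k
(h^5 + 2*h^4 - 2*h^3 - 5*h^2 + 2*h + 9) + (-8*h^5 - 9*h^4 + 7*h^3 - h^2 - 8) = -7*h^5 - 7*h^4 + 5*h^3 - 6*h^2 + 2*h + 1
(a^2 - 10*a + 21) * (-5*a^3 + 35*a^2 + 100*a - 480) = -5*a^5 + 85*a^4 - 355*a^3 - 745*a^2 + 6900*a - 10080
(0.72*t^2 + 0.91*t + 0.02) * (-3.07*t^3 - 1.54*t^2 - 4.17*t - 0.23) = -2.2104*t^5 - 3.9025*t^4 - 4.4652*t^3 - 3.9911*t^2 - 0.2927*t - 0.0046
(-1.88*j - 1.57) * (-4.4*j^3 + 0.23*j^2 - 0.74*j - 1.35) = 8.272*j^4 + 6.4756*j^3 + 1.0301*j^2 + 3.6998*j + 2.1195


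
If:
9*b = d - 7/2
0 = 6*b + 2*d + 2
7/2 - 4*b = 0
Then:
No Solution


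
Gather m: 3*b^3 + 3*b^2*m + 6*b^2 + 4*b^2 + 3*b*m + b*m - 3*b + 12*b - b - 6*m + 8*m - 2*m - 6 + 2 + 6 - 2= 3*b^3 + 10*b^2 + 8*b + m*(3*b^2 + 4*b)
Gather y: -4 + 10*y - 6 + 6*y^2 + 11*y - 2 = 6*y^2 + 21*y - 12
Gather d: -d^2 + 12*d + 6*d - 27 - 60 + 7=-d^2 + 18*d - 80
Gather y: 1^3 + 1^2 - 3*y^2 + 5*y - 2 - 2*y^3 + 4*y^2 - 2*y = -2*y^3 + y^2 + 3*y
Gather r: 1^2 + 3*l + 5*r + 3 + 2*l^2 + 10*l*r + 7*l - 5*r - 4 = 2*l^2 + 10*l*r + 10*l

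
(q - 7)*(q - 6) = q^2 - 13*q + 42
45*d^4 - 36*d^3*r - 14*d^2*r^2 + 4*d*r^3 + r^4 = (-3*d + r)*(-d + r)*(3*d + r)*(5*d + r)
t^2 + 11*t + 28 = (t + 4)*(t + 7)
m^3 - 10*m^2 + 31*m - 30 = (m - 5)*(m - 3)*(m - 2)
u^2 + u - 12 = (u - 3)*(u + 4)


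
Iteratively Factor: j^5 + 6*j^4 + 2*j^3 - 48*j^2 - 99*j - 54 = (j + 3)*(j^4 + 3*j^3 - 7*j^2 - 27*j - 18) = (j - 3)*(j + 3)*(j^3 + 6*j^2 + 11*j + 6) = (j - 3)*(j + 2)*(j + 3)*(j^2 + 4*j + 3) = (j - 3)*(j + 2)*(j + 3)^2*(j + 1)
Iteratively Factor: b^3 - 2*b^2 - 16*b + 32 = (b - 4)*(b^2 + 2*b - 8) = (b - 4)*(b - 2)*(b + 4)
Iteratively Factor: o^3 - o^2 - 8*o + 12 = (o - 2)*(o^2 + o - 6) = (o - 2)*(o + 3)*(o - 2)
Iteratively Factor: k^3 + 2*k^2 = (k)*(k^2 + 2*k) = k*(k + 2)*(k)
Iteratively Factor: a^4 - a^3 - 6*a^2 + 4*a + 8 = (a + 1)*(a^3 - 2*a^2 - 4*a + 8) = (a + 1)*(a + 2)*(a^2 - 4*a + 4) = (a - 2)*(a + 1)*(a + 2)*(a - 2)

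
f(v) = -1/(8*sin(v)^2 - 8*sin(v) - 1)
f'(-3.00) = 122.20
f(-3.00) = -3.47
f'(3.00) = 1.47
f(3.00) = 0.51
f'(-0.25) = -5.37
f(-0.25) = -0.68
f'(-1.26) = -0.04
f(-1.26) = -0.07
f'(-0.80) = -0.17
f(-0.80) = -0.11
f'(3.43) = 3.26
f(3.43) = -0.52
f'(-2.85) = 3.14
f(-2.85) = -0.51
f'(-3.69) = -0.03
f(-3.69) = 0.33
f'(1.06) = 0.81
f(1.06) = 0.53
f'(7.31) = 0.75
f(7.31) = 0.50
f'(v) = -(-16*sin(v)*cos(v) + 8*cos(v))/(8*sin(v)^2 - 8*sin(v) - 1)^2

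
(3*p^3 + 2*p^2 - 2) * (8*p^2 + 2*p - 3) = 24*p^5 + 22*p^4 - 5*p^3 - 22*p^2 - 4*p + 6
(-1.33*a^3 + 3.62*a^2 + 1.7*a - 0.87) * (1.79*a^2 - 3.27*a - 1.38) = -2.3807*a^5 + 10.8289*a^4 - 6.959*a^3 - 12.1119*a^2 + 0.4989*a + 1.2006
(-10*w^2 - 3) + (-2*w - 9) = -10*w^2 - 2*w - 12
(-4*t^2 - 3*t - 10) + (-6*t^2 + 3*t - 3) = -10*t^2 - 13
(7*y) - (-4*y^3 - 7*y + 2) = 4*y^3 + 14*y - 2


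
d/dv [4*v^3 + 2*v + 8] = 12*v^2 + 2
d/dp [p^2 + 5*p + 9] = 2*p + 5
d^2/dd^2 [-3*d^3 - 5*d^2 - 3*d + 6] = -18*d - 10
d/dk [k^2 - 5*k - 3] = 2*k - 5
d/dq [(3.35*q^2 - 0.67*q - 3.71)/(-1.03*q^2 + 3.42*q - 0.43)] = (10.7669*q^2 - 10.5236*q + 12.9763)/(1.0609*q^4 - 7.0452*q^3 + 12.5822*q^2 - 2.9412*q + 0.1849)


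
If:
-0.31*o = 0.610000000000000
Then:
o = -1.97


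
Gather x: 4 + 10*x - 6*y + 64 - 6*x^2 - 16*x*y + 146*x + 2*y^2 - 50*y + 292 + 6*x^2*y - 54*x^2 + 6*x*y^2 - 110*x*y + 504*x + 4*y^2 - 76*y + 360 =x^2*(6*y - 60) + x*(6*y^2 - 126*y + 660) + 6*y^2 - 132*y + 720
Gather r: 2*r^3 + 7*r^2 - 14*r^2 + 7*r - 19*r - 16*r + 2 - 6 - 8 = 2*r^3 - 7*r^2 - 28*r - 12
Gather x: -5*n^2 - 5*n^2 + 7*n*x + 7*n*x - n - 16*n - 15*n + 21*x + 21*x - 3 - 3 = -10*n^2 - 32*n + x*(14*n + 42) - 6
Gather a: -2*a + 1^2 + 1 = 2 - 2*a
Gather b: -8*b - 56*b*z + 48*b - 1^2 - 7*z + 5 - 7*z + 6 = b*(40 - 56*z) - 14*z + 10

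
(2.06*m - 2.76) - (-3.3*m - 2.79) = 5.36*m + 0.0300000000000002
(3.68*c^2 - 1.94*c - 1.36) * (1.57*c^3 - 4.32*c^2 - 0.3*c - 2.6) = 5.7776*c^5 - 18.9434*c^4 + 5.1416*c^3 - 3.1108*c^2 + 5.452*c + 3.536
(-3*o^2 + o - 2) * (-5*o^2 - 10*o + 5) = 15*o^4 + 25*o^3 - 15*o^2 + 25*o - 10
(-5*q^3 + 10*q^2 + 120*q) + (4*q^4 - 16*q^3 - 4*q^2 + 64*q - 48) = 4*q^4 - 21*q^3 + 6*q^2 + 184*q - 48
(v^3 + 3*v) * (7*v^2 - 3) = 7*v^5 + 18*v^3 - 9*v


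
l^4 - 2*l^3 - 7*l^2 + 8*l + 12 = (l - 3)*(l - 2)*(l + 1)*(l + 2)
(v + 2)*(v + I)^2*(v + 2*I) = v^4 + 2*v^3 + 4*I*v^3 - 5*v^2 + 8*I*v^2 - 10*v - 2*I*v - 4*I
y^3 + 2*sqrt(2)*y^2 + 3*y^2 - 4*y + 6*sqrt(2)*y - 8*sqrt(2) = (y - 1)*(y + 4)*(y + 2*sqrt(2))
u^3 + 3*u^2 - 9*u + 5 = (u - 1)^2*(u + 5)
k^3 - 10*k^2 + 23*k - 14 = (k - 7)*(k - 2)*(k - 1)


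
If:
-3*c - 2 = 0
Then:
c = -2/3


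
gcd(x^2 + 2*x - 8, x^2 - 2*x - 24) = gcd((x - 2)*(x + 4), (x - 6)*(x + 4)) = x + 4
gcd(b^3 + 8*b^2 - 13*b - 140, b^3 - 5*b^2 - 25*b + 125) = b + 5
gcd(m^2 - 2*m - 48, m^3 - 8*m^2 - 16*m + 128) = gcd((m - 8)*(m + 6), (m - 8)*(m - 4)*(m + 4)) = m - 8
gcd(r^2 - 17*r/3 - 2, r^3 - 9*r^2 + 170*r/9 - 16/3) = r - 6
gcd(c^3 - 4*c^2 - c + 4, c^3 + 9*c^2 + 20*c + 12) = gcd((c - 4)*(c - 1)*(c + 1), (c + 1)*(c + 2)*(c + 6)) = c + 1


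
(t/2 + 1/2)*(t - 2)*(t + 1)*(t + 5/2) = t^4/2 + 5*t^3/4 - 3*t^2/2 - 19*t/4 - 5/2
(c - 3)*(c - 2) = c^2 - 5*c + 6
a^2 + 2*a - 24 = (a - 4)*(a + 6)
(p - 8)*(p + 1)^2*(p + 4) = p^4 - 2*p^3 - 39*p^2 - 68*p - 32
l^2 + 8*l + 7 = (l + 1)*(l + 7)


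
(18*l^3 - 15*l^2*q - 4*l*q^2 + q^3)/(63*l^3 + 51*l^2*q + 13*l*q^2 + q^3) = (6*l^2 - 7*l*q + q^2)/(21*l^2 + 10*l*q + q^2)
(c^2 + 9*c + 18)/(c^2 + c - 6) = (c + 6)/(c - 2)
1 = 1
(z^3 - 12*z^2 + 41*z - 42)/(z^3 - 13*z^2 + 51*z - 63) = (z - 2)/(z - 3)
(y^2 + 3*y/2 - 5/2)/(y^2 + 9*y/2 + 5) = (y - 1)/(y + 2)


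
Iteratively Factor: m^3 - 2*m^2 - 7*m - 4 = (m + 1)*(m^2 - 3*m - 4) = (m - 4)*(m + 1)*(m + 1)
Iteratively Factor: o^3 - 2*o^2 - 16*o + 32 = (o - 4)*(o^2 + 2*o - 8) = (o - 4)*(o + 4)*(o - 2)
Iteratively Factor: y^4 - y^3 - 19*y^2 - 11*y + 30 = (y + 2)*(y^3 - 3*y^2 - 13*y + 15) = (y + 2)*(y + 3)*(y^2 - 6*y + 5) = (y - 1)*(y + 2)*(y + 3)*(y - 5)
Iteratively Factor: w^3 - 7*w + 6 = (w + 3)*(w^2 - 3*w + 2) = (w - 1)*(w + 3)*(w - 2)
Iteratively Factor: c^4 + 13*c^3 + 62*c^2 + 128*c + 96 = (c + 4)*(c^3 + 9*c^2 + 26*c + 24) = (c + 4)^2*(c^2 + 5*c + 6) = (c + 3)*(c + 4)^2*(c + 2)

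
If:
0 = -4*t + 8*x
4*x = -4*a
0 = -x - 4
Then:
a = 4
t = -8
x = -4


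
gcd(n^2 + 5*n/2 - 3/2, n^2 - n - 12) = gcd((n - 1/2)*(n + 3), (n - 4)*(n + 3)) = n + 3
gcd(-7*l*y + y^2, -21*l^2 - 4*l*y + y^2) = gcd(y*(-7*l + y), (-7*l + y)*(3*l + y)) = -7*l + y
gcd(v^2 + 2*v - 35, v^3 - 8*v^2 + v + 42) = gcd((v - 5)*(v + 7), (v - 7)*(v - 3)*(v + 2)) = 1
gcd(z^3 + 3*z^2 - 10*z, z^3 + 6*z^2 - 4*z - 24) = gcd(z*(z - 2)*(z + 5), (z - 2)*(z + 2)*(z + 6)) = z - 2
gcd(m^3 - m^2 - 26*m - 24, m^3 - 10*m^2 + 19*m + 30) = m^2 - 5*m - 6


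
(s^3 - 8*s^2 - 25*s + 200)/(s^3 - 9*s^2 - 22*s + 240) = (s - 5)/(s - 6)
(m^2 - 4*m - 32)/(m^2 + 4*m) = (m - 8)/m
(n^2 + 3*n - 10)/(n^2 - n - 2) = (n + 5)/(n + 1)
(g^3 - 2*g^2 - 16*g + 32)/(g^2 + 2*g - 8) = g - 4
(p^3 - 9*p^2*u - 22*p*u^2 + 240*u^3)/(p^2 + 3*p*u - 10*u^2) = (p^2 - 14*p*u + 48*u^2)/(p - 2*u)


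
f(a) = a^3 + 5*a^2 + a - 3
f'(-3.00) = -2.00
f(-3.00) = 12.00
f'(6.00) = 169.00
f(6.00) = 399.00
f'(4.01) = 89.34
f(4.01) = 145.89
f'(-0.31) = -1.81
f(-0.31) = -2.86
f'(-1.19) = -6.65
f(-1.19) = 1.21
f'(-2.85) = -3.13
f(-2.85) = 11.61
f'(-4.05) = 9.71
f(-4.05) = 8.53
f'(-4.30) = 13.47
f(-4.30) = 5.64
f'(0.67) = 9.05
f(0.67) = 0.22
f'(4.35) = 101.27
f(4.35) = 178.28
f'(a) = 3*a^2 + 10*a + 1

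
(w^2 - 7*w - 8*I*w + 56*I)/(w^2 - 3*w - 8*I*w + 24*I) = (w - 7)/(w - 3)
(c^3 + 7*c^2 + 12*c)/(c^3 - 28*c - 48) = c*(c + 3)/(c^2 - 4*c - 12)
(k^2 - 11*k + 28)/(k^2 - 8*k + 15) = (k^2 - 11*k + 28)/(k^2 - 8*k + 15)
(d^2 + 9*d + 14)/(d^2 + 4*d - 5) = (d^2 + 9*d + 14)/(d^2 + 4*d - 5)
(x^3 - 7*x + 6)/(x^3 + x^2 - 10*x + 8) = (x + 3)/(x + 4)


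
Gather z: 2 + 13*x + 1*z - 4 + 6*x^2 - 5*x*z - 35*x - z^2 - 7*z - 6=6*x^2 - 22*x - z^2 + z*(-5*x - 6) - 8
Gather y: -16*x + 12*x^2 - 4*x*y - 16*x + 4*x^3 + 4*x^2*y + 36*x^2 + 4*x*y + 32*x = 4*x^3 + 4*x^2*y + 48*x^2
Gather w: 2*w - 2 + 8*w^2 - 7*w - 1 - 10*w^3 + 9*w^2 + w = -10*w^3 + 17*w^2 - 4*w - 3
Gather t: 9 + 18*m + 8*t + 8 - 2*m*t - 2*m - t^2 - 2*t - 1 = 16*m - t^2 + t*(6 - 2*m) + 16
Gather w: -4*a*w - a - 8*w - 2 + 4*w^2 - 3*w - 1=-a + 4*w^2 + w*(-4*a - 11) - 3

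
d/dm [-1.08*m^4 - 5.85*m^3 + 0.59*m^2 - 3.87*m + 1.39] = -4.32*m^3 - 17.55*m^2 + 1.18*m - 3.87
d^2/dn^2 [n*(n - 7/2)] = 2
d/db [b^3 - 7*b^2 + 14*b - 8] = 3*b^2 - 14*b + 14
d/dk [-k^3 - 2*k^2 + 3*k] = -3*k^2 - 4*k + 3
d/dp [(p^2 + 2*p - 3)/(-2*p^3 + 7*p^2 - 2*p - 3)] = 2*(p^2 + 6*p - 6)/(4*p^4 - 20*p^3 + 13*p^2 + 30*p + 9)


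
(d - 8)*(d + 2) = d^2 - 6*d - 16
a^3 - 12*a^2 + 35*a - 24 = (a - 8)*(a - 3)*(a - 1)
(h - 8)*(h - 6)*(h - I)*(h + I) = h^4 - 14*h^3 + 49*h^2 - 14*h + 48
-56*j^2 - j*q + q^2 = (-8*j + q)*(7*j + q)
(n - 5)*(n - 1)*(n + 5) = n^3 - n^2 - 25*n + 25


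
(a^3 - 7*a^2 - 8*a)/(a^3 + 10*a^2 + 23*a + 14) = a*(a - 8)/(a^2 + 9*a + 14)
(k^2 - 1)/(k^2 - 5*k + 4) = (k + 1)/(k - 4)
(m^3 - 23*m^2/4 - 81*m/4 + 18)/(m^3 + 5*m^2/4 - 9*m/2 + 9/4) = (m - 8)/(m - 1)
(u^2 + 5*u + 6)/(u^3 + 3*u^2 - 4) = (u + 3)/(u^2 + u - 2)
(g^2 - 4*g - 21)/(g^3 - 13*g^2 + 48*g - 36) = (g^2 - 4*g - 21)/(g^3 - 13*g^2 + 48*g - 36)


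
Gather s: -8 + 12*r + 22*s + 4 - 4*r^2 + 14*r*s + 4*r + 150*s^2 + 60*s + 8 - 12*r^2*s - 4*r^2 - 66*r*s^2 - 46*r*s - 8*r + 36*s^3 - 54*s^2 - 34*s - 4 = -8*r^2 + 8*r + 36*s^3 + s^2*(96 - 66*r) + s*(-12*r^2 - 32*r + 48)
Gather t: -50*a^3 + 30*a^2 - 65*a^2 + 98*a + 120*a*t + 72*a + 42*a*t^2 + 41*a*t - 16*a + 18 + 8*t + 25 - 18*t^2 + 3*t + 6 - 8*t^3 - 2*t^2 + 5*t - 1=-50*a^3 - 35*a^2 + 154*a - 8*t^3 + t^2*(42*a - 20) + t*(161*a + 16) + 48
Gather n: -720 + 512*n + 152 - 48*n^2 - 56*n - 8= -48*n^2 + 456*n - 576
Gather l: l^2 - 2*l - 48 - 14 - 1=l^2 - 2*l - 63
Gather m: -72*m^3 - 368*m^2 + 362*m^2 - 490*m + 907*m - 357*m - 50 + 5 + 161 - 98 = -72*m^3 - 6*m^2 + 60*m + 18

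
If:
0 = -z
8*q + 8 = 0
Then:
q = -1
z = 0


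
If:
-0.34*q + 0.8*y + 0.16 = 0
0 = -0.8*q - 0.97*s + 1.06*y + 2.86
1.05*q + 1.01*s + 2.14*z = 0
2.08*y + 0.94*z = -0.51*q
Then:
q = 1.49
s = 2.19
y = 0.43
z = -1.77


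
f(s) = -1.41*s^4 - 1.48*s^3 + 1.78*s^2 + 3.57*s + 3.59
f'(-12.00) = 9067.41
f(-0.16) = 3.07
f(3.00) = -123.85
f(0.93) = 6.20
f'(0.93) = -1.50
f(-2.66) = -36.05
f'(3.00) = -177.99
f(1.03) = 5.95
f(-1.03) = 1.83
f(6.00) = -2057.95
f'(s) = -5.64*s^3 - 4.44*s^2 + 3.56*s + 3.57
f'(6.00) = -1353.15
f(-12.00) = -26463.25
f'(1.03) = -3.64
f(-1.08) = 1.76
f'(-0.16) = 2.91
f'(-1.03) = 1.36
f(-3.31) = -104.30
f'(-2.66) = 68.84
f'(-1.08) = 1.65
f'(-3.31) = 147.67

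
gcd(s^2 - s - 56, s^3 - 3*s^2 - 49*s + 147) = s + 7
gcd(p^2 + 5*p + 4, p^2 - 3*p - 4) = p + 1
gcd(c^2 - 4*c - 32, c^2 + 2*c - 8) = c + 4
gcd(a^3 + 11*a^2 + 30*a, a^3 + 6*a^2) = a^2 + 6*a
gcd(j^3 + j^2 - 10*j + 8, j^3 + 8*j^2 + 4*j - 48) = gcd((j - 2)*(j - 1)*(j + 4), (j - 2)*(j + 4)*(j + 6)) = j^2 + 2*j - 8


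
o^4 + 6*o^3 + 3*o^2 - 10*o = o*(o - 1)*(o + 2)*(o + 5)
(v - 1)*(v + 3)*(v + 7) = v^3 + 9*v^2 + 11*v - 21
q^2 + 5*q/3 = q*(q + 5/3)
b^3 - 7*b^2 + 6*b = b*(b - 6)*(b - 1)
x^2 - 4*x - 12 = (x - 6)*(x + 2)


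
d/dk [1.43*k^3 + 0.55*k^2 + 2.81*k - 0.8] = 4.29*k^2 + 1.1*k + 2.81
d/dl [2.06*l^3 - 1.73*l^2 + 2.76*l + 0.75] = 6.18*l^2 - 3.46*l + 2.76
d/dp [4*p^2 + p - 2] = 8*p + 1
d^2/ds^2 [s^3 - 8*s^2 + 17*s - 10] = 6*s - 16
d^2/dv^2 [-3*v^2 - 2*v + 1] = -6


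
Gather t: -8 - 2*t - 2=-2*t - 10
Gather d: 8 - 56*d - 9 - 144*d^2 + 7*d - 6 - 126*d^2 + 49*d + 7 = -270*d^2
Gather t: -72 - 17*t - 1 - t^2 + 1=-t^2 - 17*t - 72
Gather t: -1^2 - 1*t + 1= -t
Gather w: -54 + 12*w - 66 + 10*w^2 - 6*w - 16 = 10*w^2 + 6*w - 136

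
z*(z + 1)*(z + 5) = z^3 + 6*z^2 + 5*z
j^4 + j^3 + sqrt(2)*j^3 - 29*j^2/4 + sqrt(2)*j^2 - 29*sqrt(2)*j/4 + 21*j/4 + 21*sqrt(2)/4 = (j - 3/2)*(j - 1)*(j + 7/2)*(j + sqrt(2))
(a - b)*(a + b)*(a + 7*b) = a^3 + 7*a^2*b - a*b^2 - 7*b^3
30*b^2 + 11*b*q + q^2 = (5*b + q)*(6*b + q)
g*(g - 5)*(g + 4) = g^3 - g^2 - 20*g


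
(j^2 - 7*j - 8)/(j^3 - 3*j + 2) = (j^2 - 7*j - 8)/(j^3 - 3*j + 2)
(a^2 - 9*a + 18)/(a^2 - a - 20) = (-a^2 + 9*a - 18)/(-a^2 + a + 20)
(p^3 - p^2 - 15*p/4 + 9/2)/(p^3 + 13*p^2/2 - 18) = (p - 3/2)/(p + 6)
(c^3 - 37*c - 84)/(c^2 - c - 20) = (c^2 - 4*c - 21)/(c - 5)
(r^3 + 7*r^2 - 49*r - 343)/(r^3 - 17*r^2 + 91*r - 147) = (r^2 + 14*r + 49)/(r^2 - 10*r + 21)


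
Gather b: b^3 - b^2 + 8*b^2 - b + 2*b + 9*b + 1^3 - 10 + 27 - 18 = b^3 + 7*b^2 + 10*b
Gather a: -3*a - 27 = -3*a - 27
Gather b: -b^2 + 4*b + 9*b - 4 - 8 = -b^2 + 13*b - 12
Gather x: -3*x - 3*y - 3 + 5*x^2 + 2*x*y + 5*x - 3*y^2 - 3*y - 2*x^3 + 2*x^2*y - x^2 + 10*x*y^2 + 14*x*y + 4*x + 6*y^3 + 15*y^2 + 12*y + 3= -2*x^3 + x^2*(2*y + 4) + x*(10*y^2 + 16*y + 6) + 6*y^3 + 12*y^2 + 6*y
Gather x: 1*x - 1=x - 1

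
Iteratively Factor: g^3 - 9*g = (g + 3)*(g^2 - 3*g) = g*(g + 3)*(g - 3)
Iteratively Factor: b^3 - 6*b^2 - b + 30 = (b - 3)*(b^2 - 3*b - 10) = (b - 3)*(b + 2)*(b - 5)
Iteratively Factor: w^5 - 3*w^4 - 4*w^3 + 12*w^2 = (w + 2)*(w^4 - 5*w^3 + 6*w^2) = (w - 2)*(w + 2)*(w^3 - 3*w^2) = (w - 3)*(w - 2)*(w + 2)*(w^2) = w*(w - 3)*(w - 2)*(w + 2)*(w)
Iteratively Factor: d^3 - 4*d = (d)*(d^2 - 4) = d*(d - 2)*(d + 2)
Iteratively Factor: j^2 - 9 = (j + 3)*(j - 3)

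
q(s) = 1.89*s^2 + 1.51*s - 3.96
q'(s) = 3.78*s + 1.51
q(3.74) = 28.12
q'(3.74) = 15.65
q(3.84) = 29.71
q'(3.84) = 16.03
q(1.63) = 3.52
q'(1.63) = 7.67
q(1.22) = 0.70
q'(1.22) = 6.12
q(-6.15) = 58.24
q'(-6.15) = -21.74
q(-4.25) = 23.76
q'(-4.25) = -14.56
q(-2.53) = 4.32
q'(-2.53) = -8.05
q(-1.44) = -2.22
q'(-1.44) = -3.93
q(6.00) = 73.14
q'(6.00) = 24.19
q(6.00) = 73.14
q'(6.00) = 24.19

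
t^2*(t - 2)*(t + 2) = t^4 - 4*t^2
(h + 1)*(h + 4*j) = h^2 + 4*h*j + h + 4*j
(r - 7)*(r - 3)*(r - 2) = r^3 - 12*r^2 + 41*r - 42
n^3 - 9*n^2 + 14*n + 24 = (n - 6)*(n - 4)*(n + 1)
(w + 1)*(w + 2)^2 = w^3 + 5*w^2 + 8*w + 4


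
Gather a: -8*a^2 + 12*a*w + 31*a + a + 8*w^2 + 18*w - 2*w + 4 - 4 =-8*a^2 + a*(12*w + 32) + 8*w^2 + 16*w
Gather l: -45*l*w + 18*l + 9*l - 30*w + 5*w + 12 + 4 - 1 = l*(27 - 45*w) - 25*w + 15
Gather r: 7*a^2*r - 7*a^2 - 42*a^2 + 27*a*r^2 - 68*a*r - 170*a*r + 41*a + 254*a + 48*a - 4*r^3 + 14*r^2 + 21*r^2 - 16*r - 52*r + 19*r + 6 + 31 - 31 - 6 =-49*a^2 + 343*a - 4*r^3 + r^2*(27*a + 35) + r*(7*a^2 - 238*a - 49)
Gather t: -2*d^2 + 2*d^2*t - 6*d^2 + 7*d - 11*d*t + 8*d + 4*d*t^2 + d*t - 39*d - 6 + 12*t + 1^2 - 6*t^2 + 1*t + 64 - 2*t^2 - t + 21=-8*d^2 - 24*d + t^2*(4*d - 8) + t*(2*d^2 - 10*d + 12) + 80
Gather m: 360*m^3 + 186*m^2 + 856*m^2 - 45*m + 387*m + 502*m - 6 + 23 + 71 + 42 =360*m^3 + 1042*m^2 + 844*m + 130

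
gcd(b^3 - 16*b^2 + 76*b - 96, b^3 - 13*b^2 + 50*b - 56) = b - 2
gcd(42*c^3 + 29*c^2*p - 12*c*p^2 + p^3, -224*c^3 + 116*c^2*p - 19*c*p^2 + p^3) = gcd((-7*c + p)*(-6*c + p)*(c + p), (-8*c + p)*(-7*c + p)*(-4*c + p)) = -7*c + p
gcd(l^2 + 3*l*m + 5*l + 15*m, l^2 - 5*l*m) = 1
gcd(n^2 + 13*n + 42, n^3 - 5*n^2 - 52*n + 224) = n + 7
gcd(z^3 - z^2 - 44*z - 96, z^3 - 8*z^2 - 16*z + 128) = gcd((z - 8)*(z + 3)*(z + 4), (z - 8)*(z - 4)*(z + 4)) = z^2 - 4*z - 32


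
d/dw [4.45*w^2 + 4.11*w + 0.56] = 8.9*w + 4.11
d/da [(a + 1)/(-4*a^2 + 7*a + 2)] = (-4*a^2 + 7*a + (a + 1)*(8*a - 7) + 2)/(-4*a^2 + 7*a + 2)^2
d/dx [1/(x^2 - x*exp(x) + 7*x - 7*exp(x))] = (x*exp(x) - 2*x + 8*exp(x) - 7)/(x^2 - x*exp(x) + 7*x - 7*exp(x))^2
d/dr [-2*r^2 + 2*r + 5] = 2 - 4*r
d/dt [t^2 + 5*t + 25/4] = 2*t + 5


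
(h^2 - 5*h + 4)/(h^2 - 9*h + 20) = (h - 1)/(h - 5)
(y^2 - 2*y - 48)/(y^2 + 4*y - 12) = (y - 8)/(y - 2)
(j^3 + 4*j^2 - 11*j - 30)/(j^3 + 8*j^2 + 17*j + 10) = (j - 3)/(j + 1)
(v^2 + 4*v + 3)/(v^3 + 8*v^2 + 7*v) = (v + 3)/(v*(v + 7))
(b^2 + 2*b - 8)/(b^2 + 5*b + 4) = (b - 2)/(b + 1)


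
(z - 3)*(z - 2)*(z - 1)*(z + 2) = z^4 - 4*z^3 - z^2 + 16*z - 12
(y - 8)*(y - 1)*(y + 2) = y^3 - 7*y^2 - 10*y + 16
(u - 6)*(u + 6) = u^2 - 36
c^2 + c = c*(c + 1)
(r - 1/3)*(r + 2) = r^2 + 5*r/3 - 2/3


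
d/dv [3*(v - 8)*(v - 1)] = 6*v - 27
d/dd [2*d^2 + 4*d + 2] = 4*d + 4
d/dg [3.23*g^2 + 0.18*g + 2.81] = 6.46*g + 0.18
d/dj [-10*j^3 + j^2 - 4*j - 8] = -30*j^2 + 2*j - 4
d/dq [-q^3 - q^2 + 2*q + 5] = -3*q^2 - 2*q + 2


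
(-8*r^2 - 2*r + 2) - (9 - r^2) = -7*r^2 - 2*r - 7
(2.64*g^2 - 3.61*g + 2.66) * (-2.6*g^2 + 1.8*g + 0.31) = -6.864*g^4 + 14.138*g^3 - 12.5956*g^2 + 3.6689*g + 0.8246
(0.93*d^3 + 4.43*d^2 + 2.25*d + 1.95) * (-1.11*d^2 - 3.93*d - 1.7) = -1.0323*d^5 - 8.5722*d^4 - 21.4884*d^3 - 18.538*d^2 - 11.4885*d - 3.315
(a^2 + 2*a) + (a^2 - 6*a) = 2*a^2 - 4*a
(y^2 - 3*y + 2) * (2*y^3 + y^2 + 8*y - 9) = 2*y^5 - 5*y^4 + 9*y^3 - 31*y^2 + 43*y - 18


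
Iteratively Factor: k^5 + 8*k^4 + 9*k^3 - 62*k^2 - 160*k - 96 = (k + 4)*(k^4 + 4*k^3 - 7*k^2 - 34*k - 24) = (k - 3)*(k + 4)*(k^3 + 7*k^2 + 14*k + 8) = (k - 3)*(k + 2)*(k + 4)*(k^2 + 5*k + 4) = (k - 3)*(k + 2)*(k + 4)^2*(k + 1)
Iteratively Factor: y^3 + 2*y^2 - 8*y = (y + 4)*(y^2 - 2*y) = y*(y + 4)*(y - 2)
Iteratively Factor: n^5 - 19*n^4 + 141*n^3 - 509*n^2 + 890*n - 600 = (n - 2)*(n^4 - 17*n^3 + 107*n^2 - 295*n + 300) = (n - 5)*(n - 2)*(n^3 - 12*n^2 + 47*n - 60) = (n - 5)*(n - 4)*(n - 2)*(n^2 - 8*n + 15) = (n - 5)*(n - 4)*(n - 3)*(n - 2)*(n - 5)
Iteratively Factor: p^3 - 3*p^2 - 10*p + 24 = (p + 3)*(p^2 - 6*p + 8) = (p - 2)*(p + 3)*(p - 4)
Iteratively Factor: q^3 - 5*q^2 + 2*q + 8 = (q - 4)*(q^2 - q - 2) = (q - 4)*(q + 1)*(q - 2)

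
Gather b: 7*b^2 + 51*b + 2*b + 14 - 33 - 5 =7*b^2 + 53*b - 24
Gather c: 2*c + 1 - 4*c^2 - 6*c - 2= -4*c^2 - 4*c - 1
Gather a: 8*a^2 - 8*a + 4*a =8*a^2 - 4*a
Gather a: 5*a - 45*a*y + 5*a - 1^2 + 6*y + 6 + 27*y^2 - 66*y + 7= a*(10 - 45*y) + 27*y^2 - 60*y + 12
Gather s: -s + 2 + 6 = 8 - s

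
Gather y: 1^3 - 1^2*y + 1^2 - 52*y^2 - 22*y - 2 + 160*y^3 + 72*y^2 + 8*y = 160*y^3 + 20*y^2 - 15*y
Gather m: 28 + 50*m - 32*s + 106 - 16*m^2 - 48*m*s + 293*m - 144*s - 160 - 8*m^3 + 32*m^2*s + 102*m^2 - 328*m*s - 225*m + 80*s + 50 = -8*m^3 + m^2*(32*s + 86) + m*(118 - 376*s) - 96*s + 24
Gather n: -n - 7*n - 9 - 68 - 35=-8*n - 112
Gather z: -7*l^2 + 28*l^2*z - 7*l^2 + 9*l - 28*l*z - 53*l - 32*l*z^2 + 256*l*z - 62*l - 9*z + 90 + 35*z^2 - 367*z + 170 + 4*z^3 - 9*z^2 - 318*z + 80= -14*l^2 - 106*l + 4*z^3 + z^2*(26 - 32*l) + z*(28*l^2 + 228*l - 694) + 340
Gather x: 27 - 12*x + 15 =42 - 12*x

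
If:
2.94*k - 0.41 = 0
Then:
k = 0.14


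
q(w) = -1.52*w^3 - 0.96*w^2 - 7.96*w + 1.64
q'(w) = -4.56*w^2 - 1.92*w - 7.96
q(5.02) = -254.80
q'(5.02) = -132.51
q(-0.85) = 8.65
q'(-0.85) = -9.62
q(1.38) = -15.17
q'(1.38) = -19.29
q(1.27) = -13.13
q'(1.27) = -17.75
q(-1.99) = 25.66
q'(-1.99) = -22.20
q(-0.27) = 3.75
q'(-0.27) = -7.77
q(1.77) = -23.89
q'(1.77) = -25.64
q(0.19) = 0.08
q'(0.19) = -8.49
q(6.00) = -409.00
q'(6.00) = -183.64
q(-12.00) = 2585.48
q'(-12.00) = -641.56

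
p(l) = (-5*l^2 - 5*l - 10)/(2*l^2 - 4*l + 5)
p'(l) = (4 - 4*l)*(-5*l^2 - 5*l - 10)/(2*l^2 - 4*l + 5)^2 + (-10*l - 5)/(2*l^2 - 4*l + 5) = 5*(6*l^2 - 2*l - 13)/(4*l^4 - 16*l^3 + 36*l^2 - 40*l + 25)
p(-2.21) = -0.99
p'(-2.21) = 0.19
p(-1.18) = -0.88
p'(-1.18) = -0.07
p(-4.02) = -1.32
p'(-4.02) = 0.16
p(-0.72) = -1.01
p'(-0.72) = -0.53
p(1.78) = -8.24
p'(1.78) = 0.69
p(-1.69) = -0.91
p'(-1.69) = 0.12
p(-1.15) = -0.89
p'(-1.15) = -0.09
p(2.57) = -7.05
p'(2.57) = 1.71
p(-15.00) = -2.06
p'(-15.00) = 0.03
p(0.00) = -2.00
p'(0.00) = -2.60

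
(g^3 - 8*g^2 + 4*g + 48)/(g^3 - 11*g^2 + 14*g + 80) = (g^2 - 10*g + 24)/(g^2 - 13*g + 40)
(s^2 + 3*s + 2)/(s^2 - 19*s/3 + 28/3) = 3*(s^2 + 3*s + 2)/(3*s^2 - 19*s + 28)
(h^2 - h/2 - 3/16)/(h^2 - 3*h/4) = (h + 1/4)/h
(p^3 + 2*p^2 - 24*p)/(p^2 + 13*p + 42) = p*(p - 4)/(p + 7)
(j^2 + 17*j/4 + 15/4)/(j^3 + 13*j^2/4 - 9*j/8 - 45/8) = 2*(4*j + 5)/(8*j^2 + 2*j - 15)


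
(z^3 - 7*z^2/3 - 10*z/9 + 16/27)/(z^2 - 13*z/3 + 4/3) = (z^2 - 2*z - 16/9)/(z - 4)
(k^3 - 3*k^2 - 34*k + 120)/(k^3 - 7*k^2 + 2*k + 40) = (k + 6)/(k + 2)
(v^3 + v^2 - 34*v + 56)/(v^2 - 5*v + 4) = (v^2 + 5*v - 14)/(v - 1)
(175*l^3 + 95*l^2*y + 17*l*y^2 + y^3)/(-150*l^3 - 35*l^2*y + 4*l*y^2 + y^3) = (7*l + y)/(-6*l + y)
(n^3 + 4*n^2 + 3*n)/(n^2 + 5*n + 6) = n*(n + 1)/(n + 2)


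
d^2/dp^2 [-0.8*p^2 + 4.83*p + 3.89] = -1.60000000000000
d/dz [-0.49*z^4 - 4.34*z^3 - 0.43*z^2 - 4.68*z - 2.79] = -1.96*z^3 - 13.02*z^2 - 0.86*z - 4.68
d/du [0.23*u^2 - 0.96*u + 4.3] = 0.46*u - 0.96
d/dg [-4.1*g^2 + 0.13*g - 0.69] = 0.13 - 8.2*g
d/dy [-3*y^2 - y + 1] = -6*y - 1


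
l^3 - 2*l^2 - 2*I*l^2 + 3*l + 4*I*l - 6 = (l - 2)*(l - 3*I)*(l + I)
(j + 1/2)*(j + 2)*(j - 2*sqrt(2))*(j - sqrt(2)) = j^4 - 3*sqrt(2)*j^3 + 5*j^3/2 - 15*sqrt(2)*j^2/2 + 5*j^2 - 3*sqrt(2)*j + 10*j + 4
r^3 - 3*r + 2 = (r - 1)^2*(r + 2)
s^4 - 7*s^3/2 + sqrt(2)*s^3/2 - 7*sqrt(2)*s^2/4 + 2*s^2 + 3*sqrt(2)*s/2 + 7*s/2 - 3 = (s - 2)*(s - 3/2)*(s - sqrt(2)/2)*(s + sqrt(2))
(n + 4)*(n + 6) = n^2 + 10*n + 24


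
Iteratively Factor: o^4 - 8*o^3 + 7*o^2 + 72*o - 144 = (o - 4)*(o^3 - 4*o^2 - 9*o + 36) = (o - 4)*(o + 3)*(o^2 - 7*o + 12) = (o - 4)*(o - 3)*(o + 3)*(o - 4)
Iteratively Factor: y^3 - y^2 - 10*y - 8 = (y - 4)*(y^2 + 3*y + 2) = (y - 4)*(y + 1)*(y + 2)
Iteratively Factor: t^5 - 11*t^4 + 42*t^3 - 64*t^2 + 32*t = (t)*(t^4 - 11*t^3 + 42*t^2 - 64*t + 32) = t*(t - 4)*(t^3 - 7*t^2 + 14*t - 8) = t*(t - 4)*(t - 1)*(t^2 - 6*t + 8) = t*(t - 4)*(t - 2)*(t - 1)*(t - 4)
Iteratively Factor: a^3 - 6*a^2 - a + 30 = (a - 3)*(a^2 - 3*a - 10) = (a - 5)*(a - 3)*(a + 2)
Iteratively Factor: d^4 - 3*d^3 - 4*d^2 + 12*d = (d - 2)*(d^3 - d^2 - 6*d) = (d - 3)*(d - 2)*(d^2 + 2*d) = (d - 3)*(d - 2)*(d + 2)*(d)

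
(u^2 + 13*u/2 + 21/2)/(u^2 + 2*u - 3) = (u + 7/2)/(u - 1)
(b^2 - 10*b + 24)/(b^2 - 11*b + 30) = (b - 4)/(b - 5)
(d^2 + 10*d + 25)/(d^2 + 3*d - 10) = (d + 5)/(d - 2)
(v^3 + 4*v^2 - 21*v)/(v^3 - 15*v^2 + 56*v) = (v^2 + 4*v - 21)/(v^2 - 15*v + 56)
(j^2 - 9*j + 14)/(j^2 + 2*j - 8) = (j - 7)/(j + 4)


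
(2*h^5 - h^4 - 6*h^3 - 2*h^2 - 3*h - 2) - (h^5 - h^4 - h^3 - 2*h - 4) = h^5 - 5*h^3 - 2*h^2 - h + 2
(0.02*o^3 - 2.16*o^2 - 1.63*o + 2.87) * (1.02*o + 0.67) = 0.0204*o^4 - 2.1898*o^3 - 3.1098*o^2 + 1.8353*o + 1.9229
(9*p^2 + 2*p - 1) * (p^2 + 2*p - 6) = 9*p^4 + 20*p^3 - 51*p^2 - 14*p + 6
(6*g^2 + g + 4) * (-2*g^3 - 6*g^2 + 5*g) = -12*g^5 - 38*g^4 + 16*g^3 - 19*g^2 + 20*g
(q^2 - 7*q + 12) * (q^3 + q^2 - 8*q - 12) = q^5 - 6*q^4 - 3*q^3 + 56*q^2 - 12*q - 144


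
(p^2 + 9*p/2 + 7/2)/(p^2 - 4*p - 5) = (p + 7/2)/(p - 5)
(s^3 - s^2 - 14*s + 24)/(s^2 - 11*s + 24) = (s^2 + 2*s - 8)/(s - 8)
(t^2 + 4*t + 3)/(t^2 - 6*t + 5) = (t^2 + 4*t + 3)/(t^2 - 6*t + 5)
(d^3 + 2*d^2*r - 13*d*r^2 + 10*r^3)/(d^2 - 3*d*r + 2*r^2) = d + 5*r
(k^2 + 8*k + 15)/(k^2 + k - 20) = (k + 3)/(k - 4)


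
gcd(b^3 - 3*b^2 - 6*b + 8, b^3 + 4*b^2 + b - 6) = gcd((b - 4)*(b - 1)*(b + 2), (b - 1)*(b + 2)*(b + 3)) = b^2 + b - 2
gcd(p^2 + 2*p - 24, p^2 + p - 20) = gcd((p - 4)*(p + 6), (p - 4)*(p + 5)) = p - 4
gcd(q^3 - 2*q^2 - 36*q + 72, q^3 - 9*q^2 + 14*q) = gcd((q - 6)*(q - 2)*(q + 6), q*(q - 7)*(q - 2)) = q - 2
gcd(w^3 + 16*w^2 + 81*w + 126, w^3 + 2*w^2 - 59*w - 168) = w^2 + 10*w + 21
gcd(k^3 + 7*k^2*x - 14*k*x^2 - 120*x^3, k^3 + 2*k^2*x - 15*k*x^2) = k + 5*x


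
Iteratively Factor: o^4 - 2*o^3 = (o)*(o^3 - 2*o^2) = o^2*(o^2 - 2*o) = o^2*(o - 2)*(o)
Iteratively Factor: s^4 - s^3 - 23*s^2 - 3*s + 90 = (s - 5)*(s^3 + 4*s^2 - 3*s - 18) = (s - 5)*(s + 3)*(s^2 + s - 6) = (s - 5)*(s - 2)*(s + 3)*(s + 3)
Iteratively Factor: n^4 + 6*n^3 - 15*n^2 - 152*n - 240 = (n + 3)*(n^3 + 3*n^2 - 24*n - 80) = (n + 3)*(n + 4)*(n^2 - n - 20) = (n - 5)*(n + 3)*(n + 4)*(n + 4)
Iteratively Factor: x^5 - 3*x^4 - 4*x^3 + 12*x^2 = (x - 2)*(x^4 - x^3 - 6*x^2) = (x - 3)*(x - 2)*(x^3 + 2*x^2) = x*(x - 3)*(x - 2)*(x^2 + 2*x) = x^2*(x - 3)*(x - 2)*(x + 2)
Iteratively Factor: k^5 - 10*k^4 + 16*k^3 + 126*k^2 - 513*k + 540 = (k - 3)*(k^4 - 7*k^3 - 5*k^2 + 111*k - 180) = (k - 3)^2*(k^3 - 4*k^2 - 17*k + 60) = (k - 3)^3*(k^2 - k - 20) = (k - 5)*(k - 3)^3*(k + 4)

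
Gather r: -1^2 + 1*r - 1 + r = 2*r - 2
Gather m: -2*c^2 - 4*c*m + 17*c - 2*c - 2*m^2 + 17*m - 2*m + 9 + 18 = -2*c^2 + 15*c - 2*m^2 + m*(15 - 4*c) + 27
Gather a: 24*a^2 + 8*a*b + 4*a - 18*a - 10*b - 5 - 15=24*a^2 + a*(8*b - 14) - 10*b - 20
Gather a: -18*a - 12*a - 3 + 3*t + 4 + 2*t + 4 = -30*a + 5*t + 5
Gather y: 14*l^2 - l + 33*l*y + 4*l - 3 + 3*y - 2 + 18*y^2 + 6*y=14*l^2 + 3*l + 18*y^2 + y*(33*l + 9) - 5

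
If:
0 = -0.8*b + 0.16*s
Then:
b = 0.2*s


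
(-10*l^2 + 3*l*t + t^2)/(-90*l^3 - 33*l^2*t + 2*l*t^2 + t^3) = (-2*l + t)/(-18*l^2 - 3*l*t + t^2)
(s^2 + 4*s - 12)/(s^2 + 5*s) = (s^2 + 4*s - 12)/(s*(s + 5))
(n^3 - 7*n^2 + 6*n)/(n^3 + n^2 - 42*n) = (n - 1)/(n + 7)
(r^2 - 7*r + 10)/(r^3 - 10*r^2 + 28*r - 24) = (r - 5)/(r^2 - 8*r + 12)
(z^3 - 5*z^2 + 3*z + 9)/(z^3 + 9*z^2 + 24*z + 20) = (z^3 - 5*z^2 + 3*z + 9)/(z^3 + 9*z^2 + 24*z + 20)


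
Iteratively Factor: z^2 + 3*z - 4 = (z + 4)*(z - 1)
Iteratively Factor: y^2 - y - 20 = (y - 5)*(y + 4)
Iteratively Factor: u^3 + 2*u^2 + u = (u)*(u^2 + 2*u + 1) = u*(u + 1)*(u + 1)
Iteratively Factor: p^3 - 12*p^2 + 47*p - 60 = (p - 5)*(p^2 - 7*p + 12) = (p - 5)*(p - 4)*(p - 3)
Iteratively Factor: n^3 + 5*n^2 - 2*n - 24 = (n + 3)*(n^2 + 2*n - 8) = (n + 3)*(n + 4)*(n - 2)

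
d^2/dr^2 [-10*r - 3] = 0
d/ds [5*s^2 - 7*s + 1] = 10*s - 7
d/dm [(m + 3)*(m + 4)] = 2*m + 7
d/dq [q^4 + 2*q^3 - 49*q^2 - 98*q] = 4*q^3 + 6*q^2 - 98*q - 98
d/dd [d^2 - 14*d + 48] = 2*d - 14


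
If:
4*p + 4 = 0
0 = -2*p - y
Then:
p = -1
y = 2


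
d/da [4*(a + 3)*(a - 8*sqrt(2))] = 8*a - 32*sqrt(2) + 12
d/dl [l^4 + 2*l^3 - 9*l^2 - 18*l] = 4*l^3 + 6*l^2 - 18*l - 18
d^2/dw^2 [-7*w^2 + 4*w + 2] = -14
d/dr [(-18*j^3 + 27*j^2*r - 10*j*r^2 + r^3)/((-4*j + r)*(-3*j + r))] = (22*j^2 - 8*j*r + r^2)/(16*j^2 - 8*j*r + r^2)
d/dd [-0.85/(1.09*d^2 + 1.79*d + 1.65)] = (1.853*d + 1.5215)/(1.09*d^2 + 1.79*d + 1.65)^2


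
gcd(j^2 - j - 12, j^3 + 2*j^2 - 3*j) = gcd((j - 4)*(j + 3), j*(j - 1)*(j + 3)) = j + 3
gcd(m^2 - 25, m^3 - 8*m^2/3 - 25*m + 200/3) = m^2 - 25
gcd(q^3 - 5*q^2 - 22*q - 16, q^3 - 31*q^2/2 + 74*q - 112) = q - 8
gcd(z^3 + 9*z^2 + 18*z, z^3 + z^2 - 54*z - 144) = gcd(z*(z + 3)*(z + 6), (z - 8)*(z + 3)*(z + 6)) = z^2 + 9*z + 18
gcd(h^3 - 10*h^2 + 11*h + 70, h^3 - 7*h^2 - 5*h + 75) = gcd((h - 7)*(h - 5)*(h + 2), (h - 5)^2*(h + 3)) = h - 5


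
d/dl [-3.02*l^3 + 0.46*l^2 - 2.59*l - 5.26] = -9.06*l^2 + 0.92*l - 2.59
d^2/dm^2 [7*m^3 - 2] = 42*m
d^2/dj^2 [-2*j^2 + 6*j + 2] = -4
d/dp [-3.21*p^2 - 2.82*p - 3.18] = -6.42*p - 2.82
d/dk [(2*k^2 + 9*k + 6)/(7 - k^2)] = (9*k^2 + 40*k + 63)/(k^4 - 14*k^2 + 49)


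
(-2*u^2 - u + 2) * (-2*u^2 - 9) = 4*u^4 + 2*u^3 + 14*u^2 + 9*u - 18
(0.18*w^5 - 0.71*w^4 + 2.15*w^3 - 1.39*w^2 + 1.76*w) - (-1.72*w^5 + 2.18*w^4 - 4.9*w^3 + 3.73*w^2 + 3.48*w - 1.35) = 1.9*w^5 - 2.89*w^4 + 7.05*w^3 - 5.12*w^2 - 1.72*w + 1.35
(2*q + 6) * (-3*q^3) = -6*q^4 - 18*q^3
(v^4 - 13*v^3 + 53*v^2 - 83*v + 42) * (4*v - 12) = 4*v^5 - 64*v^4 + 368*v^3 - 968*v^2 + 1164*v - 504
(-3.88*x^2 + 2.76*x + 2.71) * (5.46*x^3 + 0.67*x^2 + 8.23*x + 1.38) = -21.1848*x^5 + 12.47*x^4 - 15.2866*x^3 + 19.1761*x^2 + 26.1121*x + 3.7398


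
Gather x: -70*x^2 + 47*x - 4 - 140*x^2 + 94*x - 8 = -210*x^2 + 141*x - 12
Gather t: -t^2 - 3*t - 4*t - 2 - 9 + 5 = -t^2 - 7*t - 6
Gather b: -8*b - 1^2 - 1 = -8*b - 2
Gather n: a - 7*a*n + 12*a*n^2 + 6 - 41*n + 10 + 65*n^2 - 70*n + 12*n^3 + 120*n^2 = a + 12*n^3 + n^2*(12*a + 185) + n*(-7*a - 111) + 16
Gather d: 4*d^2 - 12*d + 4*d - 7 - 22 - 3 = 4*d^2 - 8*d - 32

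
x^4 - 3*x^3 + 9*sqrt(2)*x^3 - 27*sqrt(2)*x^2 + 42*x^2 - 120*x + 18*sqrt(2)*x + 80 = (x - 2)*(x - 1)*(x + 4*sqrt(2))*(x + 5*sqrt(2))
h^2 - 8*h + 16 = (h - 4)^2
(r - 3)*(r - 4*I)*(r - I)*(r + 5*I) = r^4 - 3*r^3 + 21*r^2 - 63*r - 20*I*r + 60*I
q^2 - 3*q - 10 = (q - 5)*(q + 2)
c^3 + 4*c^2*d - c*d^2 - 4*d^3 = (c - d)*(c + d)*(c + 4*d)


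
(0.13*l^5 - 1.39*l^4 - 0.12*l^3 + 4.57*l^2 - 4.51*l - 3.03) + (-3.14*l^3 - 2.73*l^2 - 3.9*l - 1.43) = 0.13*l^5 - 1.39*l^4 - 3.26*l^3 + 1.84*l^2 - 8.41*l - 4.46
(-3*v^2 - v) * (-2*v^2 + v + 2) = 6*v^4 - v^3 - 7*v^2 - 2*v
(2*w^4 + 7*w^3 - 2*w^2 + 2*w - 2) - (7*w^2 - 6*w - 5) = 2*w^4 + 7*w^3 - 9*w^2 + 8*w + 3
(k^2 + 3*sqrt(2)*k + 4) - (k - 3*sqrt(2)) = k^2 - k + 3*sqrt(2)*k + 4 + 3*sqrt(2)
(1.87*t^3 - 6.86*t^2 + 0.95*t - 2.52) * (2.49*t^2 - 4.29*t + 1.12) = 4.6563*t^5 - 25.1037*t^4 + 33.8893*t^3 - 18.0335*t^2 + 11.8748*t - 2.8224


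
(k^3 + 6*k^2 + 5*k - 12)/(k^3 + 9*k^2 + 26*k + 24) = (k - 1)/(k + 2)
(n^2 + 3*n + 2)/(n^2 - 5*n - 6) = (n + 2)/(n - 6)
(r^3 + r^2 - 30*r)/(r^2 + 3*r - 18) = r*(r - 5)/(r - 3)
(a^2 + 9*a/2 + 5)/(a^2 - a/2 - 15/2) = (a + 2)/(a - 3)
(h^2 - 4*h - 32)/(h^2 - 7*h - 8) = (h + 4)/(h + 1)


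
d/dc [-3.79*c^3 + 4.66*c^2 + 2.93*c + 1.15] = -11.37*c^2 + 9.32*c + 2.93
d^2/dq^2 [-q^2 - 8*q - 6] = -2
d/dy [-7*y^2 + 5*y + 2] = 5 - 14*y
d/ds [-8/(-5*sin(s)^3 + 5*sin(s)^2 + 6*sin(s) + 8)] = 8*(-15*sin(s)^2 + 10*sin(s) + 6)*cos(s)/(-5*sin(s)^3 + 5*sin(s)^2 + 6*sin(s) + 8)^2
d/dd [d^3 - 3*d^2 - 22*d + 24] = 3*d^2 - 6*d - 22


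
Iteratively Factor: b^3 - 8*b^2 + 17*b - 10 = (b - 5)*(b^2 - 3*b + 2) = (b - 5)*(b - 1)*(b - 2)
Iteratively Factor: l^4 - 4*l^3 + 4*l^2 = (l - 2)*(l^3 - 2*l^2) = l*(l - 2)*(l^2 - 2*l) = l*(l - 2)^2*(l)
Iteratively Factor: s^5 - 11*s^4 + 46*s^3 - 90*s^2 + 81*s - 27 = (s - 3)*(s^4 - 8*s^3 + 22*s^2 - 24*s + 9) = (s - 3)*(s - 1)*(s^3 - 7*s^2 + 15*s - 9) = (s - 3)^2*(s - 1)*(s^2 - 4*s + 3) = (s - 3)^2*(s - 1)^2*(s - 3)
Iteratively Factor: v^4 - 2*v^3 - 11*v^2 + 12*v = (v + 3)*(v^3 - 5*v^2 + 4*v) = (v - 4)*(v + 3)*(v^2 - v) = (v - 4)*(v - 1)*(v + 3)*(v)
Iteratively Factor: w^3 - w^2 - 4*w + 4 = (w - 2)*(w^2 + w - 2) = (w - 2)*(w - 1)*(w + 2)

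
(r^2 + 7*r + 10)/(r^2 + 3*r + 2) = (r + 5)/(r + 1)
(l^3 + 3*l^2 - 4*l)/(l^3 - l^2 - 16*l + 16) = l/(l - 4)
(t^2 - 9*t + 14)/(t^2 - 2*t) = (t - 7)/t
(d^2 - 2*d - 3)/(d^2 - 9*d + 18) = (d + 1)/(d - 6)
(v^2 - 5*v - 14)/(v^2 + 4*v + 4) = (v - 7)/(v + 2)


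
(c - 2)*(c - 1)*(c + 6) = c^3 + 3*c^2 - 16*c + 12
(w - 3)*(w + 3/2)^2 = w^3 - 27*w/4 - 27/4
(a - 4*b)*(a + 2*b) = a^2 - 2*a*b - 8*b^2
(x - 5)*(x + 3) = x^2 - 2*x - 15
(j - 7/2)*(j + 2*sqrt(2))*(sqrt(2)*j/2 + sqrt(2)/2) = sqrt(2)*j^3/2 - 5*sqrt(2)*j^2/4 + 2*j^2 - 5*j - 7*sqrt(2)*j/4 - 7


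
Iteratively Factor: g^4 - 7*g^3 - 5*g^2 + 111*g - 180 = (g - 5)*(g^3 - 2*g^2 - 15*g + 36) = (g - 5)*(g - 3)*(g^2 + g - 12) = (g - 5)*(g - 3)*(g + 4)*(g - 3)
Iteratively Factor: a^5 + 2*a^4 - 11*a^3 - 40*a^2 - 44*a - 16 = (a + 1)*(a^4 + a^3 - 12*a^2 - 28*a - 16) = (a - 4)*(a + 1)*(a^3 + 5*a^2 + 8*a + 4) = (a - 4)*(a + 1)*(a + 2)*(a^2 + 3*a + 2) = (a - 4)*(a + 1)*(a + 2)^2*(a + 1)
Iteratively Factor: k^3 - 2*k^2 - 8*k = (k - 4)*(k^2 + 2*k) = k*(k - 4)*(k + 2)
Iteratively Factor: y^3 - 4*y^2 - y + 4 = (y + 1)*(y^2 - 5*y + 4) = (y - 4)*(y + 1)*(y - 1)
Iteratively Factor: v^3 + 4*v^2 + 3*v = (v)*(v^2 + 4*v + 3) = v*(v + 1)*(v + 3)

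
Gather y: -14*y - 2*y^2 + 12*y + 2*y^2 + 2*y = 0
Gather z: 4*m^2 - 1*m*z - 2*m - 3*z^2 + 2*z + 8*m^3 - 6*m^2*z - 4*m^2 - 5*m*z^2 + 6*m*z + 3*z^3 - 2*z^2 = 8*m^3 - 2*m + 3*z^3 + z^2*(-5*m - 5) + z*(-6*m^2 + 5*m + 2)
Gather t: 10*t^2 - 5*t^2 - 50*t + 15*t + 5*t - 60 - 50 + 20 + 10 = 5*t^2 - 30*t - 80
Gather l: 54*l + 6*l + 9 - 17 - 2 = 60*l - 10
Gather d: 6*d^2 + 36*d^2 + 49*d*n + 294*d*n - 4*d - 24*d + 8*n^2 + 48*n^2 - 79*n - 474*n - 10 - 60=42*d^2 + d*(343*n - 28) + 56*n^2 - 553*n - 70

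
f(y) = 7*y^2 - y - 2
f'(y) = 14*y - 1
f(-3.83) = 104.51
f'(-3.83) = -54.62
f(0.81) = 1.78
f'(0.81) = 10.34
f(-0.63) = 1.41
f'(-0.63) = -9.82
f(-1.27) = 10.56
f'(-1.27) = -18.78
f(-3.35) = 79.91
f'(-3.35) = -47.90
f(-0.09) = -1.85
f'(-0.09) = -2.26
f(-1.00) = 6.00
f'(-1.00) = -15.00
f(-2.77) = 54.48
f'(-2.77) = -39.78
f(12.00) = 994.00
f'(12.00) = 167.00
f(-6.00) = 256.00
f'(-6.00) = -85.00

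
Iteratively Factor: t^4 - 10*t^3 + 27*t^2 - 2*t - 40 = (t - 4)*(t^3 - 6*t^2 + 3*t + 10) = (t - 4)*(t - 2)*(t^2 - 4*t - 5) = (t - 4)*(t - 2)*(t + 1)*(t - 5)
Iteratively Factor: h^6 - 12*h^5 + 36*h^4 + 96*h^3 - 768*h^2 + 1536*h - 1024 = (h + 4)*(h^5 - 16*h^4 + 100*h^3 - 304*h^2 + 448*h - 256) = (h - 4)*(h + 4)*(h^4 - 12*h^3 + 52*h^2 - 96*h + 64) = (h - 4)^2*(h + 4)*(h^3 - 8*h^2 + 20*h - 16) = (h - 4)^2*(h - 2)*(h + 4)*(h^2 - 6*h + 8) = (h - 4)^3*(h - 2)*(h + 4)*(h - 2)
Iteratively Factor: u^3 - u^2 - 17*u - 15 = (u + 1)*(u^2 - 2*u - 15) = (u - 5)*(u + 1)*(u + 3)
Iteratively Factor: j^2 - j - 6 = (j - 3)*(j + 2)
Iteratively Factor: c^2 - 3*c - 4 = (c - 4)*(c + 1)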